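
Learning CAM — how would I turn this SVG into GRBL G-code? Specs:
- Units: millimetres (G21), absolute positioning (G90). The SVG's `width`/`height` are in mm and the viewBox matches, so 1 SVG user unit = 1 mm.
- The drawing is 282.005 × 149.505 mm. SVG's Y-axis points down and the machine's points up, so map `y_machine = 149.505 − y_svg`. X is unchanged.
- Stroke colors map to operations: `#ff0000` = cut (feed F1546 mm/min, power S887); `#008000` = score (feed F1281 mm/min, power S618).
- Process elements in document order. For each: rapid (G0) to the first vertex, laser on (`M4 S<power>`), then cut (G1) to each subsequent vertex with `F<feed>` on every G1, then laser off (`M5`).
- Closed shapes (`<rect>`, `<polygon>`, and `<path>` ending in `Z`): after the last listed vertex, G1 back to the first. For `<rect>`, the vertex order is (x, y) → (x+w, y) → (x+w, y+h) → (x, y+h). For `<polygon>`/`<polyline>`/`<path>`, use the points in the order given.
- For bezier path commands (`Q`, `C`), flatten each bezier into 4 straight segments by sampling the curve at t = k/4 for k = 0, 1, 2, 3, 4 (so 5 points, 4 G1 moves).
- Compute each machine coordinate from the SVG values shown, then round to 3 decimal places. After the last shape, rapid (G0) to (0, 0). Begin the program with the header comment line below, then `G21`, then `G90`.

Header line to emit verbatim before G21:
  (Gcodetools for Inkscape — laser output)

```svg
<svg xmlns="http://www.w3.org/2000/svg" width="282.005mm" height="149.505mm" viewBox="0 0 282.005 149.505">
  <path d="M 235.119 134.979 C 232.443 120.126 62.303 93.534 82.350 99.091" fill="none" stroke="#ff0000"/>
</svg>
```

viewBox `0 0 282.005 149.505` with mm width/height → 1 unit = 1 mm. Flip: y_m = 149.505 − y_svg.

**Shape 1** — `<path>` cubic bezier, stroke `#ff0000` → cut (S887, F1546). Control points (SVG): P0=(235.119,134.979), P1=(232.443,120.126), P2=(62.303,93.534), P3=(82.350,99.091); sampled at t=k/4. Machine vertices: (235.119,14.526) → (207.301,27.181) → (150.213,40.124) → (97.387,49.240) → (82.350,50.414). Open path.

(Gcodetools for Inkscape — laser output)
G21
G90
G0 X235.119 Y14.526
M4 S887
G1 X207.301 Y27.181 F1546
G1 X150.213 Y40.124 F1546
G1 X97.387 Y49.240 F1546
G1 X82.350 Y50.414 F1546
M5
G0 X0.000 Y0.000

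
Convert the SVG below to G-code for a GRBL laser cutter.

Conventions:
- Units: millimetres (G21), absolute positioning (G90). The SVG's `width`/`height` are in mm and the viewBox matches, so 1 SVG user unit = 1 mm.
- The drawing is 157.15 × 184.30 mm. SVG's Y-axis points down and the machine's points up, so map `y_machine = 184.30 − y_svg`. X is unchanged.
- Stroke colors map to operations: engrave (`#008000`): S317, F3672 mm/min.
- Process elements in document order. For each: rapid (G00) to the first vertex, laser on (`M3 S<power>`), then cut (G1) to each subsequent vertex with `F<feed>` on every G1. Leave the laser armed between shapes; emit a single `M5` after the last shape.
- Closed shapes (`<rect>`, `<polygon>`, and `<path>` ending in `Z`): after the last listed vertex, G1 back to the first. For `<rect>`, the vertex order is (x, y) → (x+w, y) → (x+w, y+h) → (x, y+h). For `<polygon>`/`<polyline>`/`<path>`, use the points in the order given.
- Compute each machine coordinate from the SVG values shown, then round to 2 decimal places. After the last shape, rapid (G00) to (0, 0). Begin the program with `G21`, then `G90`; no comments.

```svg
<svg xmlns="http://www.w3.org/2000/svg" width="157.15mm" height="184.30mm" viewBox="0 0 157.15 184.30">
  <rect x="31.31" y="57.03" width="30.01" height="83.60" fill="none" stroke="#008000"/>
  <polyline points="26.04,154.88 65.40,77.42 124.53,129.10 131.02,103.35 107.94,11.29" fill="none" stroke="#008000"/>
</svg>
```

1 u = 1 mm; y_m = 184.30 − y.

[1] `<rect>` rectangle, #008000→engrave S317 F3672: (31.31,127.27) → (61.32,127.27) → (61.32,43.67) → (31.31,43.67) → (31.31,127.27) (closed)

[2] `<polyline>` open polyline, #008000→engrave S317 F3672: (26.04,29.42) → (65.40,106.88) → (124.53,55.20) → (131.02,80.95) → (107.94,173.01)

G21
G90
G00 X31.31 Y127.27
M3 S317
G1 X61.32 Y127.27 F3672
G1 X61.32 Y43.67 F3672
G1 X31.31 Y43.67 F3672
G1 X31.31 Y127.27 F3672
G00 X26.04 Y29.42
M3 S317
G1 X65.40 Y106.88 F3672
G1 X124.53 Y55.20 F3672
G1 X131.02 Y80.95 F3672
G1 X107.94 Y173.01 F3672
M5
G00 X0.00 Y0.00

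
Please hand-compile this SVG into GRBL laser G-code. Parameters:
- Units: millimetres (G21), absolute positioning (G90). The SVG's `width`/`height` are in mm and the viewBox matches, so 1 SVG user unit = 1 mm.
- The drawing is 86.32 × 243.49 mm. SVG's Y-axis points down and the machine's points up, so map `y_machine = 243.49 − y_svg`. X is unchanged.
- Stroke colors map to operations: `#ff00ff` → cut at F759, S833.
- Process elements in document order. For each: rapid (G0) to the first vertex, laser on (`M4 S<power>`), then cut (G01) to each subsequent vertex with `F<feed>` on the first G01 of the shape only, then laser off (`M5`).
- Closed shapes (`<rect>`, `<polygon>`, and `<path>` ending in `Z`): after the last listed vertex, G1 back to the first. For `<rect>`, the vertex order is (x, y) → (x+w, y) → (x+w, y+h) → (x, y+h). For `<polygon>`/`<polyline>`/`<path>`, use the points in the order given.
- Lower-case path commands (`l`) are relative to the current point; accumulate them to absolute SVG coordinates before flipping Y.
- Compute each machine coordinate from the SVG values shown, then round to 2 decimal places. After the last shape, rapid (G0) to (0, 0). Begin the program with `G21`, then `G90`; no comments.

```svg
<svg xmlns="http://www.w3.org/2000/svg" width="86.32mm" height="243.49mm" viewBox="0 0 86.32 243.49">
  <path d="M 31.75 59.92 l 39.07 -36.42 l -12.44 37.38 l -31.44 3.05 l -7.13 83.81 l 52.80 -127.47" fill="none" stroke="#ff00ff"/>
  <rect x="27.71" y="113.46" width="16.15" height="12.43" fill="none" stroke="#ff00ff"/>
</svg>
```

G21
G90
G0 X31.75 Y183.57
M4 S833
G01 X70.82 Y219.99 F759
G01 X58.38 Y182.61
G01 X26.94 Y179.56
G01 X19.81 Y95.75
G01 X72.61 Y223.22
M5
G0 X27.71 Y130.03
M4 S833
G01 X43.86 Y130.03 F759
G01 X43.86 Y117.60
G01 X27.71 Y117.60
G01 X27.71 Y130.03
M5
G0 X0.00 Y0.00

Since the viewBox matches the mm dimensions, user units are millimetres directly. The only transform is the Y-flip y_m = 243.49 − y_svg.

Shape 1 is a open polyline drawn with `<path>`. Its stroke #ff00ff means cut at S833, F759. After flipping Y the toolpath is (31.75,183.57) → (70.82,219.99) → (58.38,182.61) → (26.94,179.56) → (19.81,95.75) → (72.61,223.22).

Shape 2 is a rectangle drawn with `<rect>`. Its stroke #ff00ff means cut at S833, F759. After flipping Y the toolpath is (27.71,130.03) → (43.86,130.03) → (43.86,117.60) → (27.71,117.60) → (27.71,130.03), returning to the start.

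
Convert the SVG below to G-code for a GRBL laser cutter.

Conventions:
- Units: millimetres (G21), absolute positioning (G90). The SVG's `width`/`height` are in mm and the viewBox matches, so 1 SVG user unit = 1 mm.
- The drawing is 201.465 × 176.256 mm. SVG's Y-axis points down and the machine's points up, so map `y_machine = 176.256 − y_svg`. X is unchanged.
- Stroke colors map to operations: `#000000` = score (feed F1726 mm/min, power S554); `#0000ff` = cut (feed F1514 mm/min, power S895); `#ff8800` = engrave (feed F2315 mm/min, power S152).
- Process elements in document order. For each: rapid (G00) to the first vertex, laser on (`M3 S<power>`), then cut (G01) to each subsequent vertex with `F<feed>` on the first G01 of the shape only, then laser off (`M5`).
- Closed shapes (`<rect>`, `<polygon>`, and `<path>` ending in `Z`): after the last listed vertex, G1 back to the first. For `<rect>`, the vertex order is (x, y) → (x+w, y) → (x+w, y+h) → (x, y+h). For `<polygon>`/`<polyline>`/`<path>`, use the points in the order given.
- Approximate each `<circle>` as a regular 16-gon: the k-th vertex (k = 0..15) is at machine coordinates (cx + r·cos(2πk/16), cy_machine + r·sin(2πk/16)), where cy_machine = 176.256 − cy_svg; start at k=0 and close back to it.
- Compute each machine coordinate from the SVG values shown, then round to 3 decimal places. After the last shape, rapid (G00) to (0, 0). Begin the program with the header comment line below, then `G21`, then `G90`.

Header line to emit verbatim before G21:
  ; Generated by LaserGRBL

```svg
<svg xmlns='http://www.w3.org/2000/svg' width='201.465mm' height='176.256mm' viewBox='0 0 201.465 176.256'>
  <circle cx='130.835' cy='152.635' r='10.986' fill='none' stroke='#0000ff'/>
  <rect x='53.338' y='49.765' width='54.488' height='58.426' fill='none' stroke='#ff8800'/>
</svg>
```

; Generated by LaserGRBL
G21
G90
G00 X141.821 Y23.621
M3 S895
G01 X140.985 Y27.825 F1514
G01 X138.603 Y31.389
G01 X135.039 Y33.771
G01 X130.835 Y34.607
G01 X126.631 Y33.771
G01 X123.067 Y31.389
G01 X120.685 Y27.825
G01 X119.849 Y23.621
G01 X120.685 Y19.417
G01 X123.067 Y15.853
G01 X126.631 Y13.471
G01 X130.835 Y12.635
G01 X135.039 Y13.471
G01 X138.603 Y15.853
G01 X140.985 Y19.417
G01 X141.821 Y23.621
M5
G00 X53.338 Y126.491
M3 S152
G01 X107.826 Y126.491 F2315
G01 X107.826 Y68.065
G01 X53.338 Y68.065
G01 X53.338 Y126.491
M5
G00 X0.000 Y0.000

Since the viewBox matches the mm dimensions, user units are millimetres directly. The only transform is the Y-flip y_m = 176.256 − y_svg.

Shape 1 is a circle drawn with `<circle>`. Its stroke #0000ff means cut at S895, F1514. After flipping Y the toolpath is (141.821,23.621) → (140.985,27.825) → (138.603,31.389) → (135.039,33.771) → (130.835,34.607) → (126.631,33.771) → (123.067,31.389) → (120.685,27.825) → (119.849,23.621) → (120.685,19.417) → (123.067,15.853) → (126.631,13.471) → (130.835,12.635) → (135.039,13.471) → (138.603,15.853) → (140.985,19.417) → (141.821,23.621), returning to the start.

Shape 2 is a rectangle drawn with `<rect>`. Its stroke #ff8800 means engrave at S152, F2315. After flipping Y the toolpath is (53.338,126.491) → (107.826,126.491) → (107.826,68.065) → (53.338,68.065) → (53.338,126.491), returning to the start.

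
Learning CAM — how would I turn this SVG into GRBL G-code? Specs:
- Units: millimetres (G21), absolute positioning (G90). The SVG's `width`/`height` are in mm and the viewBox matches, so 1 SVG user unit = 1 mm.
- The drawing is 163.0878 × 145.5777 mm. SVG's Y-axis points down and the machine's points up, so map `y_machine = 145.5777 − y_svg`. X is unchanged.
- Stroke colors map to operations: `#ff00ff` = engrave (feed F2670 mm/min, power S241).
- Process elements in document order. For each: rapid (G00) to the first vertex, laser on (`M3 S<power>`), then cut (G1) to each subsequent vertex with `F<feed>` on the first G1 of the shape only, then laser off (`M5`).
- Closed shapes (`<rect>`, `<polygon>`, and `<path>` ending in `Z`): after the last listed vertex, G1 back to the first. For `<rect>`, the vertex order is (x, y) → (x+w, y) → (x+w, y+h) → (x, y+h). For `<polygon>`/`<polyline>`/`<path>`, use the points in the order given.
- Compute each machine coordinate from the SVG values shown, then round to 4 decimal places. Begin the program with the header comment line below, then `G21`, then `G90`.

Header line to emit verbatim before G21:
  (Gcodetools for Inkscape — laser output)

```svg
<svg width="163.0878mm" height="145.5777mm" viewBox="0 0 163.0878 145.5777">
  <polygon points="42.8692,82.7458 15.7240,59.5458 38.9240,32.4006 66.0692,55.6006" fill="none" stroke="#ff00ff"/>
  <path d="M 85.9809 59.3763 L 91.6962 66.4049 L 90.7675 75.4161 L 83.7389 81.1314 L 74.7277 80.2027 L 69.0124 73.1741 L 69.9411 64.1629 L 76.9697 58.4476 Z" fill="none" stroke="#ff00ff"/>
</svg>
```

viewBox `0 0 163.0878 145.5777` with mm width/height → 1 unit = 1 mm. Flip: y_m = 145.5777 − y_svg.

**Shape 1** — `<polygon>` regular polygon, stroke `#ff00ff` → engrave (S241, F2670). Machine vertices: (42.8692,62.8319) → (15.7240,86.0319) → (38.9240,113.1771) → (66.0692,89.9771) → (42.8692,62.8319). Closed: final G1 returns to the first vertex.

**Shape 2** — `<path>` regular polygon, stroke `#ff00ff` → engrave (S241, F2670). Machine vertices: (85.9809,86.2014) → (91.6962,79.1728) → (90.7675,70.1616) → (83.7389,64.4463) → (74.7277,65.3750) → (69.0124,72.4036) → (69.9411,81.4148) → (76.9697,87.1301) → (85.9809,86.2014). Closed: final G1 returns to the first vertex.

(Gcodetools for Inkscape — laser output)
G21
G90
G00 X42.8692 Y62.8319
M3 S241
G1 X15.7240 Y86.0319 F2670
G1 X38.9240 Y113.1771
G1 X66.0692 Y89.9771
G1 X42.8692 Y62.8319
M5
G00 X85.9809 Y86.2014
M3 S241
G1 X91.6962 Y79.1728 F2670
G1 X90.7675 Y70.1616
G1 X83.7389 Y64.4463
G1 X74.7277 Y65.3750
G1 X69.0124 Y72.4036
G1 X69.9411 Y81.4148
G1 X76.9697 Y87.1301
G1 X85.9809 Y86.2014
M5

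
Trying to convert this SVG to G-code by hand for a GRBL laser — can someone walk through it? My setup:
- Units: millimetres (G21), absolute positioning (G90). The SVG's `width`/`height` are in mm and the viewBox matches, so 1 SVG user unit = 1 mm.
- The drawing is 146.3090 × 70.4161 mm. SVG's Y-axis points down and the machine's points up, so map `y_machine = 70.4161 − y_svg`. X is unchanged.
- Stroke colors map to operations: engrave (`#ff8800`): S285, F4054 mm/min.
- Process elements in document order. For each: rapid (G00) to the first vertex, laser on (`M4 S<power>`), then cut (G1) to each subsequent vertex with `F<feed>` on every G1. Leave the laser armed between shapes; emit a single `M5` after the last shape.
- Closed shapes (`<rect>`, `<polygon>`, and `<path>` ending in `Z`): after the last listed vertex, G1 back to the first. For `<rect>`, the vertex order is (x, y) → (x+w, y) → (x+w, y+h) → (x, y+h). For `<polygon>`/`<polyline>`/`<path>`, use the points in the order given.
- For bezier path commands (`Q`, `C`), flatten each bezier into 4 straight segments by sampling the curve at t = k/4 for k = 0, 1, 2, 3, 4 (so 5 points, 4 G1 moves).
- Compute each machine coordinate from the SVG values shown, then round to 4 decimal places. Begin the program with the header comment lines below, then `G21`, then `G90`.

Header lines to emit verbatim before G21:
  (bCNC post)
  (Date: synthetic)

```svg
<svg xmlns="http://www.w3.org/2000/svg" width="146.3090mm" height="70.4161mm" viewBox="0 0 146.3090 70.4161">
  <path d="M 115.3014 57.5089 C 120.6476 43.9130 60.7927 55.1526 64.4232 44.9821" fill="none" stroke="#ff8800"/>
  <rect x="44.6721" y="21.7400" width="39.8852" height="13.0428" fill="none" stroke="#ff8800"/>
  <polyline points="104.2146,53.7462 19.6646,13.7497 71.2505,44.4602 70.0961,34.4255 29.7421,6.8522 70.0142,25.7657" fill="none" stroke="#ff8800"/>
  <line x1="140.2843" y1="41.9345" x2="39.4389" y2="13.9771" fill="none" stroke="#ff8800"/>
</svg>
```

(bCNC post)
(Date: synthetic)
G21
G90
G00 X115.3014 Y12.9072
M4 S285
G1 X109.0966 Y19.1701 F4054
G1 X90.5057 Y20.4551 F4054
G1 X71.5931 Y21.0979 F4054
G1 X64.4232 Y25.4340 F4054
G00 X44.6721 Y48.6761
M4 S285
G1 X84.5573 Y48.6761 F4054
G1 X84.5573 Y35.6333 F4054
G1 X44.6721 Y35.6333 F4054
G1 X44.6721 Y48.6761 F4054
G00 X104.2146 Y16.6699
M4 S285
G1 X19.6646 Y56.6664 F4054
G1 X71.2505 Y25.9559 F4054
G1 X70.0961 Y35.9906 F4054
G1 X29.7421 Y63.5639 F4054
G1 X70.0142 Y44.6504 F4054
G00 X140.2843 Y28.4816
M4 S285
G1 X39.4389 Y56.4390 F4054
M5

1 u = 1 mm; y_m = 70.4161 − y.

[1] `<path>` cubic bezier, #ff8800→engrave S285 F4054: (115.3014,12.9072) → (109.0966,19.1701) → (90.5057,20.4551) → (71.5931,21.0979) → (64.4232,25.4340)

[2] `<rect>` rectangle, #ff8800→engrave S285 F4054: (44.6721,48.6761) → (84.5573,48.6761) → (84.5573,35.6333) → (44.6721,35.6333) → (44.6721,48.6761) (closed)

[3] `<polyline>` open polyline, #ff8800→engrave S285 F4054: (104.2146,16.6699) → (19.6646,56.6664) → (71.2505,25.9559) → (70.0961,35.9906) → (29.7421,63.5639) → (70.0142,44.6504)

[4] `<line>` line segment, #ff8800→engrave S285 F4054: (140.2843,28.4816) → (39.4389,56.4390)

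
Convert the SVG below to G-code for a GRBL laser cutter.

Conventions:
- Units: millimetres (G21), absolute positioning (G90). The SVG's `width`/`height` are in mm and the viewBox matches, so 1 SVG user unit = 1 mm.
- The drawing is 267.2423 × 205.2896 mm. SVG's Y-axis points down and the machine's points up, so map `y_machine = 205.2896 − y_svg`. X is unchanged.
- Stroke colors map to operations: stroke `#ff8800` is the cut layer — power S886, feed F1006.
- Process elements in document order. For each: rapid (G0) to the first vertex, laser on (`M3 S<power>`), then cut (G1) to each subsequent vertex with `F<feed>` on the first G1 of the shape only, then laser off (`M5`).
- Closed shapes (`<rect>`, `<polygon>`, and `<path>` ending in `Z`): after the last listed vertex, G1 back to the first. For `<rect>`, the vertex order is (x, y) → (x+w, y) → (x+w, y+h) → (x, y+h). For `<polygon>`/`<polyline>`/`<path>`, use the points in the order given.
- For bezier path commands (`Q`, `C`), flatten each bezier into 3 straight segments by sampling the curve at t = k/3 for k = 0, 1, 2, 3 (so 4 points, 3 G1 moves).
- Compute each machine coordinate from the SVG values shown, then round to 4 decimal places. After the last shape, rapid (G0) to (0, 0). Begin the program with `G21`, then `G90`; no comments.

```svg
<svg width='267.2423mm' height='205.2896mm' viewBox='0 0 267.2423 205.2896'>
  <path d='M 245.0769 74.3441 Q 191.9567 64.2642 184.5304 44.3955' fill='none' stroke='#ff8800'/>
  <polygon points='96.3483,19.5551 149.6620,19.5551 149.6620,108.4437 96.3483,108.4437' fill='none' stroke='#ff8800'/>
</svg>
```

Since the viewBox matches the mm dimensions, user units are millimetres directly. The only transform is the Y-flip y_m = 205.2896 − y_svg.

Shape 1 is a quadratic bezier drawn with `<path>`. Its stroke #ff8800 means cut at S886, F1006. After flipping Y the toolpath is (245.0769,130.9455) → (214.7405,138.7531) → (194.5584,148.7359) → (184.5304,160.8941).

Shape 2 is a rectangle drawn with `<polygon>`. Its stroke #ff8800 means cut at S886, F1006. After flipping Y the toolpath is (96.3483,185.7345) → (149.6620,185.7345) → (149.6620,96.8459) → (96.3483,96.8459) → (96.3483,185.7345), returning to the start.

G21
G90
G0 X245.0769 Y130.9455
M3 S886
G1 X214.7405 Y138.7531 F1006
G1 X194.5584 Y148.7359
G1 X184.5304 Y160.8941
M5
G0 X96.3483 Y185.7345
M3 S886
G1 X149.6620 Y185.7345 F1006
G1 X149.6620 Y96.8459
G1 X96.3483 Y96.8459
G1 X96.3483 Y185.7345
M5
G0 X0.0000 Y0.0000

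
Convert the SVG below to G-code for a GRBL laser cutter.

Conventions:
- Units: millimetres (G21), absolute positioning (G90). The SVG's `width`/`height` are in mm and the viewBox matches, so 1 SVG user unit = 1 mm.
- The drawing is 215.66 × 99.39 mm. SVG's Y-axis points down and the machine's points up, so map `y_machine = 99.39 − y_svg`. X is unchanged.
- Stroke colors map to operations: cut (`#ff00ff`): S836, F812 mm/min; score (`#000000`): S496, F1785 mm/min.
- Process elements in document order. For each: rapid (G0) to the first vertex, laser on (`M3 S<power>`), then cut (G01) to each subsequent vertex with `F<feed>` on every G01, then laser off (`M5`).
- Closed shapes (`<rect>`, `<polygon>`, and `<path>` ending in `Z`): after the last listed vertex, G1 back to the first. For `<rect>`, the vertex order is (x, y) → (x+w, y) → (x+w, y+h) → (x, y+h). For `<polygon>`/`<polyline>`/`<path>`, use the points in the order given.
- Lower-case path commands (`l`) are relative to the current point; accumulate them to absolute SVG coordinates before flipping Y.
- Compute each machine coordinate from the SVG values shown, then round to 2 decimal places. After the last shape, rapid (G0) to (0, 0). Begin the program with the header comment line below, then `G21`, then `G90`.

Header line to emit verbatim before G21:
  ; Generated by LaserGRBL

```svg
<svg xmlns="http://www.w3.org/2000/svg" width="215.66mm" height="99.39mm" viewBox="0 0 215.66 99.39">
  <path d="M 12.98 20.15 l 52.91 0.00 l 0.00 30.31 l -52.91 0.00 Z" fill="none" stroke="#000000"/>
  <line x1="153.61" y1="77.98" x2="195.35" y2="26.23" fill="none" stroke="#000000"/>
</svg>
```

viewBox `0 0 215.66 99.39` with mm width/height → 1 unit = 1 mm. Flip: y_m = 99.39 − y_svg.

**Shape 1** — `<path>` rectangle, stroke `#000000` → score (S496, F1785). Machine vertices: (12.98,79.24) → (65.89,79.24) → (65.89,48.93) → (12.98,48.93) → (12.98,79.24). Closed: final G1 returns to the first vertex.

**Shape 2** — `<line>` line segment, stroke `#000000` → score (S496, F1785). Machine vertices: (153.61,21.41) → (195.35,73.16). Open path.

; Generated by LaserGRBL
G21
G90
G0 X12.98 Y79.24
M3 S496
G01 X65.89 Y79.24 F1785
G01 X65.89 Y48.93 F1785
G01 X12.98 Y48.93 F1785
G01 X12.98 Y79.24 F1785
M5
G0 X153.61 Y21.41
M3 S496
G01 X195.35 Y73.16 F1785
M5
G0 X0.00 Y0.00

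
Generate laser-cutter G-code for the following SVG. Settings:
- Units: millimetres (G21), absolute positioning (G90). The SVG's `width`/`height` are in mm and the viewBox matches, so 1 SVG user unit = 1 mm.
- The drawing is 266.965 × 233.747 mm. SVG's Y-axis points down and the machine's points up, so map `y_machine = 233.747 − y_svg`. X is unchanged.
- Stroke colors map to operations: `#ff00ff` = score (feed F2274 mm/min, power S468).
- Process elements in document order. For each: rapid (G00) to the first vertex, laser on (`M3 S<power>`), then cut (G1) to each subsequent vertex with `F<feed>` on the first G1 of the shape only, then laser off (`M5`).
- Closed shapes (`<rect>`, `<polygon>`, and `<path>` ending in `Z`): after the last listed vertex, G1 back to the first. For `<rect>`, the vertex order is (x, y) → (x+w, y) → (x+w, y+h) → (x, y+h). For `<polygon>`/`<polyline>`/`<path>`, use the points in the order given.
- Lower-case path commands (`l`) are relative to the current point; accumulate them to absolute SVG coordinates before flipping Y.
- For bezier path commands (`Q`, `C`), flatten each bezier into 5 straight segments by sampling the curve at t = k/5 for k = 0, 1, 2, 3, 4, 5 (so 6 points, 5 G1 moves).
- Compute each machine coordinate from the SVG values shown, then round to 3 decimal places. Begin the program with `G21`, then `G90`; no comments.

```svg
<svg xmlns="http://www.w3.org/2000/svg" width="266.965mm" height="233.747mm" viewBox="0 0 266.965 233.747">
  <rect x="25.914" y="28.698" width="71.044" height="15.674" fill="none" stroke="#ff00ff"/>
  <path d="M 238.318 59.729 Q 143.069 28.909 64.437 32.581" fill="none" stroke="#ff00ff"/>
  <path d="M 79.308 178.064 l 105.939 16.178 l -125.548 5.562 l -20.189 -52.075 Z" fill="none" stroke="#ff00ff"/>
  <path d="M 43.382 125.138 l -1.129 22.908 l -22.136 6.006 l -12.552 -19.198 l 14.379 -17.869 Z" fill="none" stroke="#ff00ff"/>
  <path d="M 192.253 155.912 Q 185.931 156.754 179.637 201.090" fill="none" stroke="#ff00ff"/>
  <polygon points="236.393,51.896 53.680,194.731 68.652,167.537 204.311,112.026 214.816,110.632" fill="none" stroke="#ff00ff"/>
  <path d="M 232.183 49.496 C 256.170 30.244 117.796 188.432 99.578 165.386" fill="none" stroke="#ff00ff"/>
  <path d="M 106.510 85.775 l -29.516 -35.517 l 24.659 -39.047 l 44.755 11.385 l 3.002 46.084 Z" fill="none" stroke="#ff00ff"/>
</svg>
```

viewBox `0 0 266.965 233.747` with mm width/height → 1 unit = 1 mm. Flip: y_m = 233.747 − y_svg.

**Shape 1** — `<rect>` rectangle, stroke `#ff00ff` → score (S468, F2274). Machine vertices: (25.914,205.049) → (96.958,205.049) → (96.958,189.375) → (25.914,189.375) → (25.914,205.049). Closed: final G1 returns to the first vertex.

**Shape 2** — `<path>` quadratic bezier, stroke `#ff00ff` → score (S468, F2274). Control points (SVG): P0=(238.318,59.729), P1=(143.069,28.909), P2=(64.437,32.581); sampled at t=k/5. Machine vertices: (238.318,174.018) → (200.883,184.966) → (164.778,193.155) → (130.001,198.585) → (96.554,201.255) → (64.437,201.166). Open path.

**Shape 3** — `<path>` closed polygon, stroke `#ff00ff` → score (S468, F2274). Machine vertices: (79.308,55.683) → (185.247,39.505) → (59.699,33.943) → (39.510,86.018) → (79.308,55.683). Closed: final G1 returns to the first vertex.

**Shape 4** — `<path>` regular polygon, stroke `#ff00ff` → score (S468, F2274). Machine vertices: (43.382,108.609) → (42.253,85.701) → (20.117,79.695) → (7.565,98.893) → (21.944,116.762) → (43.382,108.609). Closed: final G1 returns to the first vertex.

**Shape 5** — `<path>` quadratic bezier, stroke `#ff00ff` → score (S468, F2274). Control points (SVG): P0=(192.253,155.912), P1=(185.931,156.754), P2=(179.637,201.090); sampled at t=k/5. Machine vertices: (192.253,77.835) → (189.725,75.758) → (187.200,70.202) → (184.677,61.167) → (182.156,48.652) → (179.637,32.657). Open path.

**Shape 6** — `<polygon>` closed polygon, stroke `#ff00ff` → score (S468, F2274). Machine vertices: (236.393,181.851) → (53.680,39.016) → (68.652,66.210) → (204.311,121.721) → (214.816,123.115) → (236.393,181.851). Closed: final G1 returns to the first vertex.

**Shape 7** — `<path>` cubic bezier, stroke `#ff00ff` → score (S468, F2274). Control points (SVG): P0=(232.183,49.496), P1=(256.170,30.244), P2=(117.796,188.432), P3=(99.578,165.386); sampled at t=k/5. Machine vertices: (232.183,184.251) → (229.352,177.379) → (201.115,145.137) → (161.033,104.743) → (122.667,73.412) → (99.578,68.361). Open path.

**Shape 8** — `<path>` regular polygon, stroke `#ff00ff` → score (S468, F2274). Machine vertices: (106.510,147.972) → (76.994,183.489) → (101.653,222.536) → (146.408,211.151) → (149.410,165.067) → (106.510,147.972). Closed: final G1 returns to the first vertex.

G21
G90
G00 X25.914 Y205.049
M3 S468
G1 X96.958 Y205.049 F2274
G1 X96.958 Y189.375
G1 X25.914 Y189.375
G1 X25.914 Y205.049
M5
G00 X238.318 Y174.018
M3 S468
G1 X200.883 Y184.966 F2274
G1 X164.778 Y193.155
G1 X130.001 Y198.585
G1 X96.554 Y201.255
G1 X64.437 Y201.166
M5
G00 X79.308 Y55.683
M3 S468
G1 X185.247 Y39.505 F2274
G1 X59.699 Y33.943
G1 X39.510 Y86.018
G1 X79.308 Y55.683
M5
G00 X43.382 Y108.609
M3 S468
G1 X42.253 Y85.701 F2274
G1 X20.117 Y79.695
G1 X7.565 Y98.893
G1 X21.944 Y116.762
G1 X43.382 Y108.609
M5
G00 X192.253 Y77.835
M3 S468
G1 X189.725 Y75.758 F2274
G1 X187.200 Y70.202
G1 X184.677 Y61.167
G1 X182.156 Y48.652
G1 X179.637 Y32.657
M5
G00 X236.393 Y181.851
M3 S468
G1 X53.680 Y39.016 F2274
G1 X68.652 Y66.210
G1 X204.311 Y121.721
G1 X214.816 Y123.115
G1 X236.393 Y181.851
M5
G00 X232.183 Y184.251
M3 S468
G1 X229.352 Y177.379 F2274
G1 X201.115 Y145.137
G1 X161.033 Y104.743
G1 X122.667 Y73.412
G1 X99.578 Y68.361
M5
G00 X106.510 Y147.972
M3 S468
G1 X76.994 Y183.489 F2274
G1 X101.653 Y222.536
G1 X146.408 Y211.151
G1 X149.410 Y165.067
G1 X106.510 Y147.972
M5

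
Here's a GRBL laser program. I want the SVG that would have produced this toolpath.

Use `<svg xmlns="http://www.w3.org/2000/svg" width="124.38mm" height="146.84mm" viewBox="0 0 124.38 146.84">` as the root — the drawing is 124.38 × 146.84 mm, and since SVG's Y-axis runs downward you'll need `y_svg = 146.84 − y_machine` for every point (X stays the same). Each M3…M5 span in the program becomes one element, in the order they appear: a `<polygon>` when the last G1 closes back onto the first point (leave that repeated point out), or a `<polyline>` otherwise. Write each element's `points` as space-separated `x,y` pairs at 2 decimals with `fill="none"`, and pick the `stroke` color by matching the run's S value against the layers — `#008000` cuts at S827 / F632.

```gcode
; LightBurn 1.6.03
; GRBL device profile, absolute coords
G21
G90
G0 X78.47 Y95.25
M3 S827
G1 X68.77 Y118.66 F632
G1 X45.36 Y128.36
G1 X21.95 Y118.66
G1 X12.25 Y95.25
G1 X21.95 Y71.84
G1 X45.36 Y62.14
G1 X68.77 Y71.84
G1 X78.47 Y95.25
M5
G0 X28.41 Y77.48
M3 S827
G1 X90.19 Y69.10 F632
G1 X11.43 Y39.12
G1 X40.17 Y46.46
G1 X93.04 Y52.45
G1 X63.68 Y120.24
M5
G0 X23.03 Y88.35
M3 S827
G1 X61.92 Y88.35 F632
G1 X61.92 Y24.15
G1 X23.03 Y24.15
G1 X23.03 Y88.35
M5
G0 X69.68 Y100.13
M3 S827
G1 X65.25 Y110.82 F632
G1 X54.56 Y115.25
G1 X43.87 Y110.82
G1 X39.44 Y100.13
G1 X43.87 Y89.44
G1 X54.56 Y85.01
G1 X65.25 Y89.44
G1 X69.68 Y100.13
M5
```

y_svg = 146.84 − y_m. Every run uses S827, so all elements get stroke `#008000` (cut).

[1] closed run; points: 78.47,51.59 68.77,28.18 45.36,18.48 21.95,28.18 12.25,51.59 21.95,75.00 45.36,84.70 68.77,75.00

[2] open run; points: 28.41,69.36 90.19,77.74 11.43,107.72 40.17,100.38 93.04,94.39 63.68,26.60

[3] closed run; points: 23.03,58.49 61.92,58.49 61.92,122.69 23.03,122.69

[4] closed run; points: 69.68,46.71 65.25,36.02 54.56,31.59 43.87,36.02 39.44,46.71 43.87,57.40 54.56,61.83 65.25,57.40

<svg xmlns="http://www.w3.org/2000/svg" width="124.38mm" height="146.84mm" viewBox="0 0 124.38 146.84">
  <polygon points="78.47,51.59 68.77,28.18 45.36,18.48 21.95,28.18 12.25,51.59 21.95,75.00 45.36,84.70 68.77,75.00" fill="none" stroke="#008000"/>
  <polyline points="28.41,69.36 90.19,77.74 11.43,107.72 40.17,100.38 93.04,94.39 63.68,26.60" fill="none" stroke="#008000"/>
  <polygon points="23.03,58.49 61.92,58.49 61.92,122.69 23.03,122.69" fill="none" stroke="#008000"/>
  <polygon points="69.68,46.71 65.25,36.02 54.56,31.59 43.87,36.02 39.44,46.71 43.87,57.40 54.56,61.83 65.25,57.40" fill="none" stroke="#008000"/>
</svg>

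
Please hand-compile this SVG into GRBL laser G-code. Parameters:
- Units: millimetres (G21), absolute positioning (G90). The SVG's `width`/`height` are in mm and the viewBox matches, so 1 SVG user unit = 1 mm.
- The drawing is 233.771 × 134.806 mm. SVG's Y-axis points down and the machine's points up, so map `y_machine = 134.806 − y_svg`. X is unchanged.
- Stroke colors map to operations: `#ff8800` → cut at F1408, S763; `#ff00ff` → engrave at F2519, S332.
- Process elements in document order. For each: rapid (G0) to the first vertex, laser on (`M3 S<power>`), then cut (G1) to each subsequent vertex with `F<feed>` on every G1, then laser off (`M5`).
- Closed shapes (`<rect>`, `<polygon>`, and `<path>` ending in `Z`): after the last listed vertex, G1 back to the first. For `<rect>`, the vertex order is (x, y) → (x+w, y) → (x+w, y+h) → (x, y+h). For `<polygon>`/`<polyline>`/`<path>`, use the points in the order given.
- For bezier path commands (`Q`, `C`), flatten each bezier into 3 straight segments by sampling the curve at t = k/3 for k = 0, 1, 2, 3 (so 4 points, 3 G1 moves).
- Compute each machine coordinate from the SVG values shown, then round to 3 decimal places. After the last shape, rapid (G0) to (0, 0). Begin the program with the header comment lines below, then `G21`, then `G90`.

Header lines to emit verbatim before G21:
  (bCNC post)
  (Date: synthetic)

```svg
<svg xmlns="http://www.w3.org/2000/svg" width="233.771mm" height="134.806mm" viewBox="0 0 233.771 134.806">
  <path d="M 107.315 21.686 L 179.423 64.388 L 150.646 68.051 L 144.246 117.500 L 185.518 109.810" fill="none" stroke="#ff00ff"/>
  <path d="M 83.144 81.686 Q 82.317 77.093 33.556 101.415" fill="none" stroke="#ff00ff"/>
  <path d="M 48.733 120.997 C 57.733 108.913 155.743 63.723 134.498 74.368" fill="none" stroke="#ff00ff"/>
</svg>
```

Since the viewBox matches the mm dimensions, user units are millimetres directly. The only transform is the Y-flip y_m = 134.806 − y_svg.

Shape 1 is a open polyline drawn with `<path>`. Its stroke #ff00ff means engrave at S332, F2519. After flipping Y the toolpath is (107.315,113.120) → (179.423,70.418) → (150.646,66.755) → (144.246,17.306) → (185.518,24.996).

Shape 2 is a quadratic bezier drawn with `<path>`. Its stroke #ff00ff means engrave at S332, F2519. After flipping Y the toolpath is (83.144,53.120) → (77.267,52.969) → (60.737,46.393) → (33.556,33.391).

Shape 3 is a cubic bezier drawn with `<path>`. Its stroke #ff00ff means engrave at S332, F2519. After flipping Y the toolpath is (48.733,13.809) → (79.689,33.634) → (123.705,55.765) → (134.498,60.438).

(bCNC post)
(Date: synthetic)
G21
G90
G0 X107.315 Y113.120
M3 S332
G1 X179.423 Y70.418 F2519
G1 X150.646 Y66.755 F2519
G1 X144.246 Y17.306 F2519
G1 X185.518 Y24.996 F2519
M5
G0 X83.144 Y53.120
M3 S332
G1 X77.267 Y52.969 F2519
G1 X60.737 Y46.393 F2519
G1 X33.556 Y33.391 F2519
M5
G0 X48.733 Y13.809
M3 S332
G1 X79.689 Y33.634 F2519
G1 X123.705 Y55.765 F2519
G1 X134.498 Y60.438 F2519
M5
G0 X0.000 Y0.000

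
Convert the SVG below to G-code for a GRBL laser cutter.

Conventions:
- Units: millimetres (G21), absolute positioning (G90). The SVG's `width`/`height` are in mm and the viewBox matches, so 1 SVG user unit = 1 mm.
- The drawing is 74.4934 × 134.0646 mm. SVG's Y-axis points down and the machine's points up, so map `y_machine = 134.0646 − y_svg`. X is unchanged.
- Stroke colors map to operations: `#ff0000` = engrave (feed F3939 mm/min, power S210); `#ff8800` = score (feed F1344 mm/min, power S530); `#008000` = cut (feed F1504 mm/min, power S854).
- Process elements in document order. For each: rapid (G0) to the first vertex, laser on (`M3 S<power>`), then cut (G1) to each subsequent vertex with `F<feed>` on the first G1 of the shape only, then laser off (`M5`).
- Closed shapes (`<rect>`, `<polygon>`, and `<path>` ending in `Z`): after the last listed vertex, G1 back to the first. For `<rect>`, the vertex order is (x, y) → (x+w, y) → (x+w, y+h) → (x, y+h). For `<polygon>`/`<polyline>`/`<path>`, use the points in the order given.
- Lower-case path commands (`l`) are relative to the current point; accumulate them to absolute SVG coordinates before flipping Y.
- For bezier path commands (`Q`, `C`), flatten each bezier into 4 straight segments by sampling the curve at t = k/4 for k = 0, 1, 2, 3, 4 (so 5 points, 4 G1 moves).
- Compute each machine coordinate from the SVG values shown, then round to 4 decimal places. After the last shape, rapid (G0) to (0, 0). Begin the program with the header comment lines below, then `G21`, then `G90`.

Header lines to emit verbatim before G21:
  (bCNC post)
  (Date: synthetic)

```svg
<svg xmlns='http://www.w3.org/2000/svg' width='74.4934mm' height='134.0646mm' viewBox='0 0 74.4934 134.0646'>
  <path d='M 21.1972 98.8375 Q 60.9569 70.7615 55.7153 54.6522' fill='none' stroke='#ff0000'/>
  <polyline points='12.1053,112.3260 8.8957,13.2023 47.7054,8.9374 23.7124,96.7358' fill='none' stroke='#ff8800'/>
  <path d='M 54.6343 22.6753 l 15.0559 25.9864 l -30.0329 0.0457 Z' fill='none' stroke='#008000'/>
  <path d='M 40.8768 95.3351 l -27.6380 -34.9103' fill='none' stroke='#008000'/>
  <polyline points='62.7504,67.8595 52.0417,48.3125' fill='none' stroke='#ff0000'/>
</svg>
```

1 u = 1 mm; y_m = 134.0646 − y.

[1] `<path>` quadratic bezier, #ff0000→engrave S210 F3939: (21.1972,35.2271) → (38.2645,48.5172) → (49.7066,60.3114) → (55.5235,70.6098) → (55.7153,79.4124)

[2] `<polyline>` open polyline, #ff8800→score S530 F1344: (12.1053,21.7386) → (8.8957,120.8623) → (47.7054,125.1272) → (23.7124,37.3288)

[3] `<path>` regular polygon, #008000→cut S854 F1504: (54.6343,111.3893) → (69.6902,85.4029) → (39.6573,85.3572) → (54.6343,111.3893) (closed)

[4] `<path>` line segment, #008000→cut S854 F1504: (40.8768,38.7295) → (13.2388,73.6398)

[5] `<polyline>` line segment, #ff0000→engrave S210 F3939: (62.7504,66.2051) → (52.0417,85.7521)

(bCNC post)
(Date: synthetic)
G21
G90
G0 X21.1972 Y35.2271
M3 S210
G1 X38.2645 Y48.5172 F3939
G1 X49.7066 Y60.3114
G1 X55.5235 Y70.6098
G1 X55.7153 Y79.4124
M5
G0 X12.1053 Y21.7386
M3 S530
G1 X8.8957 Y120.8623 F1344
G1 X47.7054 Y125.1272
G1 X23.7124 Y37.3288
M5
G0 X54.6343 Y111.3893
M3 S854
G1 X69.6902 Y85.4029 F1504
G1 X39.6573 Y85.3572
G1 X54.6343 Y111.3893
M5
G0 X40.8768 Y38.7295
M3 S854
G1 X13.2388 Y73.6398 F1504
M5
G0 X62.7504 Y66.2051
M3 S210
G1 X52.0417 Y85.7521 F3939
M5
G0 X0.0000 Y0.0000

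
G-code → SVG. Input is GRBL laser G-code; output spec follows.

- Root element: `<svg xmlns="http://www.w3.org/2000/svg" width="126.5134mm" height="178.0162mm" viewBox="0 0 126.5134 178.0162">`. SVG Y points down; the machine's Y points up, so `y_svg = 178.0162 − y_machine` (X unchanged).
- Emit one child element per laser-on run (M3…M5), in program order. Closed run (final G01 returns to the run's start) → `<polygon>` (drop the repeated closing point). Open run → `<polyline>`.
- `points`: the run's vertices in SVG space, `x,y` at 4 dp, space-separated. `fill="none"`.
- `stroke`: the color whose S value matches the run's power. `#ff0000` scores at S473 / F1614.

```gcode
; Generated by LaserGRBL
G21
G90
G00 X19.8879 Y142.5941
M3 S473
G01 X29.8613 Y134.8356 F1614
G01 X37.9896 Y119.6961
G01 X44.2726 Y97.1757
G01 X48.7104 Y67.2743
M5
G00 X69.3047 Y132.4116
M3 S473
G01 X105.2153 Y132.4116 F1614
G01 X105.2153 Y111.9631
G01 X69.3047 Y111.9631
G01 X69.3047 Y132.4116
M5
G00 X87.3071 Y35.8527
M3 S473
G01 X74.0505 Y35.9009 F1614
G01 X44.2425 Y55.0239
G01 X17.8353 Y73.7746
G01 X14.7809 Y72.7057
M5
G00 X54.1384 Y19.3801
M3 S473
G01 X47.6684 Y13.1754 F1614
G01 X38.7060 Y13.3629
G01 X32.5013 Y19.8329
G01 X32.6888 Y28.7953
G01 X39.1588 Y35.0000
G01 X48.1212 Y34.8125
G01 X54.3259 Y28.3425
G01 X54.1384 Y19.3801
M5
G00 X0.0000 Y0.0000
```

<svg xmlns="http://www.w3.org/2000/svg" width="126.5134mm" height="178.0162mm" viewBox="0 0 126.5134 178.0162">
  <polyline points="19.8879,35.4221 29.8613,43.1806 37.9896,58.3201 44.2726,80.8405 48.7104,110.7419" fill="none" stroke="#ff0000"/>
  <polygon points="69.3047,45.6046 105.2153,45.6046 105.2153,66.0531 69.3047,66.0531" fill="none" stroke="#ff0000"/>
  <polyline points="87.3071,142.1635 74.0505,142.1153 44.2425,122.9923 17.8353,104.2416 14.7809,105.3105" fill="none" stroke="#ff0000"/>
  <polygon points="54.1384,158.6361 47.6684,164.8408 38.7060,164.6533 32.5013,158.1833 32.6888,149.2209 39.1588,143.0162 48.1212,143.2037 54.3259,149.6737" fill="none" stroke="#ff0000"/>
</svg>

Machine Y-up, SVG Y-down with viewBox height 178.0162, so y_svg = 178.0162 − y_machine; X carries over. Every run uses S473, so all elements get stroke `#ff0000` (score).

Run 1: The run is open, so emit a `<polyline>` with points (Y-flipped): 19.8879,35.4221 29.8613,43.1806 37.9896,58.3201 44.2726,80.8405 48.7104,110.7419.

Run 2: The run returns to its start, so emit a `<polygon>` with points (Y-flipped): 69.3047,45.6046 105.2153,45.6046 105.2153,66.0531 69.3047,66.0531.

Run 3: The run is open, so emit a `<polyline>` with points (Y-flipped): 87.3071,142.1635 74.0505,142.1153 44.2425,122.9923 17.8353,104.2416 14.7809,105.3105.

Run 4: The run returns to its start, so emit a `<polygon>` with points (Y-flipped): 54.1384,158.6361 47.6684,164.8408 38.7060,164.6533 32.5013,158.1833 32.6888,149.2209 39.1588,143.0162 48.1212,143.2037 54.3259,149.6737.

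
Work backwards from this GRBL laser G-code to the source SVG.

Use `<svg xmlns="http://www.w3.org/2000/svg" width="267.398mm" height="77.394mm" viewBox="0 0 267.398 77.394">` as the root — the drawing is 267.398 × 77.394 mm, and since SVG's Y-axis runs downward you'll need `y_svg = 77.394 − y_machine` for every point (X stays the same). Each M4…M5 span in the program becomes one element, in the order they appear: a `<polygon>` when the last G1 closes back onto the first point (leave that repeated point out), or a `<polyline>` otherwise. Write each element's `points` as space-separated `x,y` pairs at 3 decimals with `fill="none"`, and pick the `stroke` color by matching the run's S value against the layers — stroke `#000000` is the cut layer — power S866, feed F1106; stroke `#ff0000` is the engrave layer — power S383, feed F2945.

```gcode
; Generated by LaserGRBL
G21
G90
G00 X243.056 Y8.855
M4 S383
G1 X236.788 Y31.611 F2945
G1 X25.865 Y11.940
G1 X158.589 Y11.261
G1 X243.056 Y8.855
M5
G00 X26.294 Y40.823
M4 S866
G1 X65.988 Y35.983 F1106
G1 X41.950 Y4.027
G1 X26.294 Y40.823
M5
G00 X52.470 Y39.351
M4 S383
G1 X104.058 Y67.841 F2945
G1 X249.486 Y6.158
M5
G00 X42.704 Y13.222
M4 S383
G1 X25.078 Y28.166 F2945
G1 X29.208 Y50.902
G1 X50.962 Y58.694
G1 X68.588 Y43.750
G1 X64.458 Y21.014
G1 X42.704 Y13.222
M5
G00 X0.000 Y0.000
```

<svg xmlns="http://www.w3.org/2000/svg" width="267.398mm" height="77.394mm" viewBox="0 0 267.398 77.394">
  <polygon points="243.056,68.539 236.788,45.783 25.865,65.454 158.589,66.133" fill="none" stroke="#ff0000"/>
  <polygon points="26.294,36.571 65.988,41.411 41.950,73.367" fill="none" stroke="#000000"/>
  <polyline points="52.470,38.043 104.058,9.553 249.486,71.236" fill="none" stroke="#ff0000"/>
  <polygon points="42.704,64.172 25.078,49.228 29.208,26.492 50.962,18.700 68.588,33.644 64.458,56.380" fill="none" stroke="#ff0000"/>
</svg>

Each laser-on run becomes one SVG element. Flip Y back into SVG space with y_svg = 77.394 − y_machine.

Run 1: the run's S383 means `#ff0000` (engrave). The run returns to its start, so emit a `<polygon>` with points (Y-flipped): 243.056,68.539 236.788,45.783 25.865,65.454 158.589,66.133.

Run 2: S866 ⇒ cut layer `#000000`. The run returns to its start, so emit a `<polygon>` with points (Y-flipped): 26.294,36.571 65.988,41.411 41.950,73.367.

Run 3: power S383 maps to stroke `#ff0000` (engrave). The run is open, so emit a `<polyline>` with points (Y-flipped): 52.470,38.043 104.058,9.553 249.486,71.236.

Run 4: S383 ⇒ engrave layer `#ff0000`. The run returns to its start, so emit a `<polygon>` with points (Y-flipped): 42.704,64.172 25.078,49.228 29.208,26.492 50.962,18.700 68.588,33.644 64.458,56.380.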